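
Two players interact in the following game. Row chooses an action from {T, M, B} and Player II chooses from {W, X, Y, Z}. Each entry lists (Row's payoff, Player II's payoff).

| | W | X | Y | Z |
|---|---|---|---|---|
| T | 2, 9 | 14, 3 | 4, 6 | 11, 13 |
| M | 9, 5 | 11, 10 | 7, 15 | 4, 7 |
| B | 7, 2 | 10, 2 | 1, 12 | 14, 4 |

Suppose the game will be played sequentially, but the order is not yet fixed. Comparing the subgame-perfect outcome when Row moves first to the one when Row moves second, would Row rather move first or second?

If Row leads: Player II's best replies are T→Z, M→Y, B→Y; Row's induced payoffs 11, 7, 1; outcome (T, Z), payoffs (11, 13).
If Player II leads: Row's best replies are W→M, X→T, Y→M, Z→B; Player II's induced payoffs 5, 3, 15, 4; outcome (M, Y), payoffs (7, 15).
Row gets 11 moving first and 7 moving second, so Row prefers to move first.

first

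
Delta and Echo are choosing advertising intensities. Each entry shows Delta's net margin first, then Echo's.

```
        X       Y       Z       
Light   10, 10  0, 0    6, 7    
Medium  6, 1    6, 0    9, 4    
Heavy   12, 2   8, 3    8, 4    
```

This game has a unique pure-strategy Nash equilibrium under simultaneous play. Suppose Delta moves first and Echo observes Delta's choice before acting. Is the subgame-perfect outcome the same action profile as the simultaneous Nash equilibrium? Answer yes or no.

no

Work backward from Echo's decision.
- Light → Echo plays X (best of 10, 0, 7); Delta gets 10.
- Medium → Echo plays Z (best of 1, 0, 4); Delta gets 9.
- Heavy → Echo plays Z (best of 2, 3, 4); Delta gets 8.
Delta's induced payoffs are 10, 9, 8, so Delta commits to Light. Subgame-perfect outcome: (Light, X) with payoffs (10, 10).
For the simultaneous game, intersect best replies.
Delta's best replies: X→Heavy; Y→Heavy; Z→Medium.
Echo's best replies: Light→X; Medium→Z; Heavy→Z.
Only (Medium, Z) has each player best-responding; Nash payoffs (9, 4).
Sequential outcome (Light, X) differs from the Nash profile (Medium, Z).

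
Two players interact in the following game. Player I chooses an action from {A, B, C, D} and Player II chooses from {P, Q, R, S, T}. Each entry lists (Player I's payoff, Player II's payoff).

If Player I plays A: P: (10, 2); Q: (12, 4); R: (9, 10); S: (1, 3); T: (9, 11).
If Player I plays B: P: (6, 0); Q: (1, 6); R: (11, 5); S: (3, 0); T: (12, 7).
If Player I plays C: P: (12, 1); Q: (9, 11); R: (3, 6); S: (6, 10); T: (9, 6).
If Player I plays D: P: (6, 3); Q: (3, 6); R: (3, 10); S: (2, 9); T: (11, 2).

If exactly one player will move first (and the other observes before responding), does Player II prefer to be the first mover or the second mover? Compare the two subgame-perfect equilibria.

first

If Player I leads: Player II's best replies are A→T, B→T, C→Q, D→R; Player I's induced payoffs 9, 12, 9, 3; outcome (B, T), payoffs (12, 7).
If Player II leads: Player I's best replies are P→C, Q→A, R→B, S→C, T→B; Player II's induced payoffs 1, 4, 5, 10, 7; outcome (C, S), payoffs (6, 10).
Player II gets 10 moving first and 7 moving second, so Player II prefers to move first.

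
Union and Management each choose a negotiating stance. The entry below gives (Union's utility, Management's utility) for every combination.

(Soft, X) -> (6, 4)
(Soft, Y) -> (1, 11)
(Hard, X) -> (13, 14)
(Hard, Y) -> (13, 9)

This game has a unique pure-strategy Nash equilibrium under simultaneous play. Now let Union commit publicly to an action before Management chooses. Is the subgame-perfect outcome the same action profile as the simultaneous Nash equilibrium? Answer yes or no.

yes

Management best-responds to each possible Union move:
- Soft: BR = Y, leader payoff 1.
- Hard: BR = X, leader payoff 13.
Among 1, 13, the best is 13 at Hard. Subgame-perfect outcome: (Hard, X) with payoffs (13, 14).
Now find the simultaneous Nash equilibrium.
Union's best replies: X→Hard; Y→Hard.
Management's best replies: Soft→Y; Hard→X.
Only (Hard, X) has each player best-responding; Nash payoffs (13, 14).
Sequential outcome (Hard, X) coincides with the Nash profile (Hard, X).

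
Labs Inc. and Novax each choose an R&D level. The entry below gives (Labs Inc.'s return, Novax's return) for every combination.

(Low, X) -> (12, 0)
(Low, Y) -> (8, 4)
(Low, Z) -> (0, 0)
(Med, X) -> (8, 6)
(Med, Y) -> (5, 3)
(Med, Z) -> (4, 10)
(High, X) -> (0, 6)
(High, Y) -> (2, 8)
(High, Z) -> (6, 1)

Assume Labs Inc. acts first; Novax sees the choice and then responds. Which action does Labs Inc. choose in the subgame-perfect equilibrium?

Low

Backward induction with Labs Inc. moving first.
- Low: BR = Y, leader payoff 8.
- Med: BR = Z, leader payoff 4.
- High: BR = Y, leader payoff 2.
Labs Inc.'s induced payoffs are 8, 4, 2, so Labs Inc. commits to Low. Subgame-perfect outcome: (Low, Y) with payoffs (8, 4).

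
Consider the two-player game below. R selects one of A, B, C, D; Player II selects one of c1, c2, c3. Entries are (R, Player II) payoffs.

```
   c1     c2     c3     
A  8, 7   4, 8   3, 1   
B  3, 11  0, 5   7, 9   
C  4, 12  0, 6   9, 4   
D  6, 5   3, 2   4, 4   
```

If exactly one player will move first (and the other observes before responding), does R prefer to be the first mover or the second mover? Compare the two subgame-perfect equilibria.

If R leads: Player II's best replies are A→c2, B→c1, C→c1, D→c1; R's induced payoffs 4, 3, 4, 6; outcome (D, c1), payoffs (6, 5).
If Player II leads: R's best replies are c1→A, c2→A, c3→C; Player II's induced payoffs 7, 8, 4; outcome (A, c2), payoffs (4, 8).
R gets 6 moving first and 4 moving second, so R prefers to move first.

first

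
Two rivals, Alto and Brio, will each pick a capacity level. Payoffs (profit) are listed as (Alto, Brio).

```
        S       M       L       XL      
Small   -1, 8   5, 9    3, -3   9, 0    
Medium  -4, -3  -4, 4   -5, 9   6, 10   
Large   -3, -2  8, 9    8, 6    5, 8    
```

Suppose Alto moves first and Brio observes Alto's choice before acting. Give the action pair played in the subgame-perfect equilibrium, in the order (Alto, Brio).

Solve by backward induction (Alto leads).
- Small → Brio plays M (best of 8, 9, -3, 0); Alto gets 5.
- Medium → Brio plays XL (best of -3, 4, 9, 10); Alto gets 6.
- Large → Brio plays M (best of -2, 9, 6, 8); Alto gets 8.
Alto's induced payoffs are 5, 6, 8, so Alto commits to Large. Subgame-perfect outcome: (Large, M) with payoffs (8, 9).

(Large, M)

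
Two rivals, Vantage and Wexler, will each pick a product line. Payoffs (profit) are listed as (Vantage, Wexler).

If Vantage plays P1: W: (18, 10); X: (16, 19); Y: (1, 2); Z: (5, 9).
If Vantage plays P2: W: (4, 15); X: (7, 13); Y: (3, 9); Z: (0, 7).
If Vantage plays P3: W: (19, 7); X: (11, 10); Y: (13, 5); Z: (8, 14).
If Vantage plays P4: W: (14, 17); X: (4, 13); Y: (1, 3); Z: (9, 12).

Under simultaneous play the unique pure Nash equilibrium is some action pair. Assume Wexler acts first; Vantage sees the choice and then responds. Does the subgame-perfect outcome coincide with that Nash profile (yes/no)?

yes

Solve by backward induction (Wexler leads).
- W: BR = P3, leader payoff 7.
- X: BR = P1, leader payoff 19.
- Y: BR = P3, leader payoff 5.
- Z: BR = P4, leader payoff 12.
Wexler's induced payoffs are 7, 19, 5, 12, so Wexler commits to X. Subgame-perfect outcome: (P1, X) with payoffs (16, 19).
For the simultaneous game, intersect best replies.
Vantage's best replies: W→P3; X→P1; Y→P3; Z→P4.
Wexler's best replies: P1→X; P2→W; P3→Z; P4→W.
Only (P1, X) has each player best-responding; Nash payoffs (16, 19).
Sequential outcome (P1, X) coincides with the Nash profile (P1, X).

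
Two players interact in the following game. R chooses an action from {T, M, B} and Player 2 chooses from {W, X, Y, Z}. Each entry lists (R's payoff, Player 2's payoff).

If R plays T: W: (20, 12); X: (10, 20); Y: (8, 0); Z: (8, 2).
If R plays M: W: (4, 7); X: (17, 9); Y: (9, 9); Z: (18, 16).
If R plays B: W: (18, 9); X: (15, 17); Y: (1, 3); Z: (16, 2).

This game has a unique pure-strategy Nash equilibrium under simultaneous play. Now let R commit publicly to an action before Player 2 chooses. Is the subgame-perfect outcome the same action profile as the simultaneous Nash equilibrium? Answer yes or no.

Player 2 best-responds to each possible R move:
- T: Player 2 compares 12, 20, 0, 2 and picks X; R would get 10.
- M: Player 2 compares 7, 9, 9, 16 and picks Z; R would get 18.
- B: Player 2 compares 9, 17, 3, 2 and picks X; R would get 15.
Maximizing over 10, 18, 15, R chooses M. Subgame-perfect outcome: (M, Z) with payoffs (18, 16).
For the simultaneous game, intersect best replies.
R's best replies: W→T; X→M; Y→M; Z→M.
Player 2's best replies: T→X; M→Z; B→X.
The unique mutual best reply is (M, Z), giving (18, 16).
Sequential outcome (M, Z) coincides with the Nash profile (M, Z).

yes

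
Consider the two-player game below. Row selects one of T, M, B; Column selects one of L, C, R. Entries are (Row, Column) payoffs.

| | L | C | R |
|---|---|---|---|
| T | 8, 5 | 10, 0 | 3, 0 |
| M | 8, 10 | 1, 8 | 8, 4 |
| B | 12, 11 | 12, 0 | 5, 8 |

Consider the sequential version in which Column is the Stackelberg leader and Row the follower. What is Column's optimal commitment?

Backward induction with Column moving first.
- L: BR = B, leader payoff 11.
- C: BR = B, leader payoff 0.
- R: BR = M, leader payoff 4.
Maximizing over 11, 0, 4, Column chooses L. Subgame-perfect outcome: (B, L) with payoffs (12, 11).

L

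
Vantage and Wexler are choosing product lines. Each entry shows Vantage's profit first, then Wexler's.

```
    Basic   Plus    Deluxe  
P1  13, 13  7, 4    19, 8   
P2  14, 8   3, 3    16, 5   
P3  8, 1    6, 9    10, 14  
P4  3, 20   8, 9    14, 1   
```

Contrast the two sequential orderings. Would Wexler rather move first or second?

first

If Vantage leads: Wexler's best replies are P1→Basic, P2→Basic, P3→Deluxe, P4→Basic; Vantage's induced payoffs 13, 14, 10, 3; outcome (P2, Basic), payoffs (14, 8).
If Wexler leads: Vantage's best replies are Basic→P2, Plus→P4, Deluxe→P1; Wexler's induced payoffs 8, 9, 8; outcome (P4, Plus), payoffs (8, 9).
Wexler gets 9 moving first and 8 moving second, so Wexler prefers to move first.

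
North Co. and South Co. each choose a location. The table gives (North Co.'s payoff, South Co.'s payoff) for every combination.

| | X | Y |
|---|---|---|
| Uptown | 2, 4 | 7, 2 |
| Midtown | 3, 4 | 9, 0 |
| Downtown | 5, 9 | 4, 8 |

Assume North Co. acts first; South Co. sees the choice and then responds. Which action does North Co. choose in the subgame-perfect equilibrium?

Downtown

Backward induction with North Co. moving first.
- Uptown: South Co. compares 4, 2 and picks X; North Co. would get 2.
- Midtown: South Co. compares 4, 0 and picks X; North Co. would get 3.
- Downtown: South Co. compares 9, 8 and picks X; North Co. would get 5.
Among 2, 3, 5, the best is 5 at Downtown. Subgame-perfect outcome: (Downtown, X) with payoffs (5, 9).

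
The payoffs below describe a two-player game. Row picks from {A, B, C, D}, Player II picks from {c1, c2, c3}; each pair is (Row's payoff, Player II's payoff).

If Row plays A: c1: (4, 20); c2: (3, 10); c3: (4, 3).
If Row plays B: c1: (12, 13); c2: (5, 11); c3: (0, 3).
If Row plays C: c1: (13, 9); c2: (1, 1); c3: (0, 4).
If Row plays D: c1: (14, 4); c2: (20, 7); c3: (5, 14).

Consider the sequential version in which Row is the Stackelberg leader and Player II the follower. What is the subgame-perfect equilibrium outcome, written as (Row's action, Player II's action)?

Work backward from Player II's decision.
- A: BR = c1, leader payoff 4.
- B: BR = c1, leader payoff 12.
- C: BR = c1, leader payoff 13.
- D: BR = c3, leader payoff 5.
Row's induced payoffs are 4, 12, 13, 5, so Row commits to C. Subgame-perfect outcome: (C, c1) with payoffs (13, 9).

(C, c1)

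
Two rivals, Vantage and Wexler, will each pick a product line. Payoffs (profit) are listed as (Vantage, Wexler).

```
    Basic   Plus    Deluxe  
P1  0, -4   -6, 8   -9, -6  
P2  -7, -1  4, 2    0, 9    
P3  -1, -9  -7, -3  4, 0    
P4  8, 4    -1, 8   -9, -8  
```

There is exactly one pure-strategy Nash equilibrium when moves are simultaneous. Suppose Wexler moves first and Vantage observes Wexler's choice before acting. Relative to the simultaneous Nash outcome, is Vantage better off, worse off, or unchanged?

better off

Backward induction with Wexler moving first.
- Basic → Vantage plays P4 (best of 0, -7, -1, 8); Wexler gets 4.
- Plus → Vantage plays P2 (best of -6, 4, -7, -1); Wexler gets 2.
- Deluxe → Vantage plays P3 (best of -9, 0, 4, -9); Wexler gets 0.
Among 4, 2, 0, the best is 4 at Basic. Subgame-perfect outcome: (P4, Basic) with payoffs (8, 4).
For the simultaneous game, intersect best replies.
Vantage's best replies: Basic→P4; Plus→P2; Deluxe→P3.
Wexler's best replies: P1→Plus; P2→Deluxe; P3→Deluxe; P4→Plus.
Only (P3, Deluxe) has each player best-responding; Nash payoffs (4, 0).
Vantage earns 8 sequentially versus 4 at the Nash outcome: better off.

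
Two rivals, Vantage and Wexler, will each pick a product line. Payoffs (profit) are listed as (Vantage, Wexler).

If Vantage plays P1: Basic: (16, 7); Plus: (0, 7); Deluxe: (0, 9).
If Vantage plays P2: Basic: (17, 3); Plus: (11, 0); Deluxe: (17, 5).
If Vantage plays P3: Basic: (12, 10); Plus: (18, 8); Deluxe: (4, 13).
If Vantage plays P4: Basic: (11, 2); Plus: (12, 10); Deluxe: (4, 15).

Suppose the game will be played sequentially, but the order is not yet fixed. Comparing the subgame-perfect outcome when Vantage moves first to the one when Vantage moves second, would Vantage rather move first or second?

If Vantage leads: Wexler's best replies are P1→Deluxe, P2→Deluxe, P3→Deluxe, P4→Deluxe; Vantage's induced payoffs 0, 17, 4, 4; outcome (P2, Deluxe), payoffs (17, 5).
If Wexler leads: Vantage's best replies are Basic→P2, Plus→P3, Deluxe→P2; Wexler's induced payoffs 3, 8, 5; outcome (P3, Plus), payoffs (18, 8).
Vantage gets 17 moving first and 18 moving second, so Vantage prefers to move second.

second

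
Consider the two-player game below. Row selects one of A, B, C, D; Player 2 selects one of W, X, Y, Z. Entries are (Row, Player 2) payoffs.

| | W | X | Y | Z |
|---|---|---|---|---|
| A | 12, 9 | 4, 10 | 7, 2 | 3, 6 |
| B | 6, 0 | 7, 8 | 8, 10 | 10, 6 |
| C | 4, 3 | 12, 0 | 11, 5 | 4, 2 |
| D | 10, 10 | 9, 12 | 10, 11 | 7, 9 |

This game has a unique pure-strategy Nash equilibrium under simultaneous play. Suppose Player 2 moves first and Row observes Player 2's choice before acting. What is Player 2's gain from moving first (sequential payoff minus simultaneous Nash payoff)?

Backward induction with Player 2 moving first.
- W: Row compares 12, 6, 4, 10 and picks A; Player 2 would get 9.
- X: Row compares 4, 7, 12, 9 and picks C; Player 2 would get 0.
- Y: Row compares 7, 8, 11, 10 and picks C; Player 2 would get 5.
- Z: Row compares 3, 10, 4, 7 and picks B; Player 2 would get 6.
Maximizing over 9, 0, 5, 6, Player 2 chooses W. Subgame-perfect outcome: (A, W) with payoffs (12, 9).
For the simultaneous game, intersect best replies.
Row's best replies: W→A; X→C; Y→C; Z→B.
Player 2's best replies: A→X; B→Y; C→Y; D→X.
Only (C, Y) has each player best-responding; Nash payoffs (11, 5).
Player 2's commitment gain: 9 − 5 = 4.

4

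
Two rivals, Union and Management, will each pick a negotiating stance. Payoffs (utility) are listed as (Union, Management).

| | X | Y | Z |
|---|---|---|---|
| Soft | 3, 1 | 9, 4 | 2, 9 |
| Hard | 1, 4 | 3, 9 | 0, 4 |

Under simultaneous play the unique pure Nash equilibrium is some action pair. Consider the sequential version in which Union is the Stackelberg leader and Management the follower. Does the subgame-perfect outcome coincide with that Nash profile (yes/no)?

no

Solve by backward induction (Union leads).
- Soft: BR = Z, leader payoff 2.
- Hard: BR = Y, leader payoff 3.
Union's induced payoffs are 2, 3, so Union commits to Hard. Subgame-perfect outcome: (Hard, Y) with payoffs (3, 9).
Now find the simultaneous Nash equilibrium.
Union's best replies: X→Soft; Y→Soft; Z→Soft.
Management's best replies: Soft→Z; Hard→Y.
Only (Soft, Z) has each player best-responding; Nash payoffs (2, 9).
Sequential outcome (Hard, Y) differs from the Nash profile (Soft, Z).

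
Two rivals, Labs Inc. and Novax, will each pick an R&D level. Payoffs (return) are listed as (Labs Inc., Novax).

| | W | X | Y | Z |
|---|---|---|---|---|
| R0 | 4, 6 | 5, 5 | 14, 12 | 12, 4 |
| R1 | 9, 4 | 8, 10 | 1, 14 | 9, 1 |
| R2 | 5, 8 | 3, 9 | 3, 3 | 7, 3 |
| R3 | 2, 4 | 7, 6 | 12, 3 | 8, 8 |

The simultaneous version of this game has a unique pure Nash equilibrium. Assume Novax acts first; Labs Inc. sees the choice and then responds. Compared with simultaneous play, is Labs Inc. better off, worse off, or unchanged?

unchanged

Backward induction with Novax moving first.
- W: Labs Inc. compares 4, 9, 5, 2 and picks R1; Novax would get 4.
- X: Labs Inc. compares 5, 8, 3, 7 and picks R1; Novax would get 10.
- Y: Labs Inc. compares 14, 1, 3, 12 and picks R0; Novax would get 12.
- Z: Labs Inc. compares 12, 9, 7, 8 and picks R0; Novax would get 4.
Novax's induced payoffs are 4, 10, 12, 4, so Novax commits to Y. Subgame-perfect outcome: (R0, Y) with payoffs (14, 12).
For the simultaneous game, intersect best replies.
Labs Inc.'s best replies: W→R1; X→R1; Y→R0; Z→R0.
Novax's best replies: R0→Y; R1→Y; R2→X; R3→Z.
The unique mutual best reply is (R0, Y), giving (14, 12).
Labs Inc. earns 14 sequentially versus 14 at the Nash outcome: unchanged.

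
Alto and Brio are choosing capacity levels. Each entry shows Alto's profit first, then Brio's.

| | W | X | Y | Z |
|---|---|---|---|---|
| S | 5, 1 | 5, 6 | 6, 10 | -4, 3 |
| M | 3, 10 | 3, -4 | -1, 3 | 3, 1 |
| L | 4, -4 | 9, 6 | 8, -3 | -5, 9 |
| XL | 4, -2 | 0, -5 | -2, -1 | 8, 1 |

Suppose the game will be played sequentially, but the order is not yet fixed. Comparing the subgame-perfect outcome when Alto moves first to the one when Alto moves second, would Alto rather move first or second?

If Alto leads: Brio's best replies are S→Y, M→W, L→Z, XL→Z; Alto's induced payoffs 6, 3, -5, 8; outcome (XL, Z), payoffs (8, 1).
If Brio leads: Alto's best replies are W→S, X→L, Y→L, Z→XL; Brio's induced payoffs 1, 6, -3, 1; outcome (L, X), payoffs (9, 6).
Alto gets 8 moving first and 9 moving second, so Alto prefers to move second.

second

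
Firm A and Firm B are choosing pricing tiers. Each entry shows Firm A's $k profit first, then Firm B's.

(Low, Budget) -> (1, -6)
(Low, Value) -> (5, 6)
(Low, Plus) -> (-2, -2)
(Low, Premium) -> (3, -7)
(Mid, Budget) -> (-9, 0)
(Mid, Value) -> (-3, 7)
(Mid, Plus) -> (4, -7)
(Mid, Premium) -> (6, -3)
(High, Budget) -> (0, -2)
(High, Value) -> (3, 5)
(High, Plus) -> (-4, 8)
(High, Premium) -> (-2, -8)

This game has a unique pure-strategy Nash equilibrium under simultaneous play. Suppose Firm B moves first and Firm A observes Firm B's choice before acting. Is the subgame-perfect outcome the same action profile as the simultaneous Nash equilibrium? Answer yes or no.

yes

Work backward from Firm A's decision.
- Budget → Firm A plays Low (best of 1, -9, 0); Firm B gets -6.
- Value → Firm A plays Low (best of 5, -3, 3); Firm B gets 6.
- Plus → Firm A plays Mid (best of -2, 4, -4); Firm B gets -7.
- Premium → Firm A plays Mid (best of 3, 6, -2); Firm B gets -3.
Maximizing over -6, 6, -7, -3, Firm B chooses Value. Subgame-perfect outcome: (Low, Value) with payoffs (5, 6).
For the simultaneous game, intersect best replies.
Firm A's best replies: Budget→Low; Value→Low; Plus→Mid; Premium→Mid.
Firm B's best replies: Low→Value; Mid→Value; High→Plus.
Only (Low, Value) has each player best-responding; Nash payoffs (5, 6).
Sequential outcome (Low, Value) coincides with the Nash profile (Low, Value).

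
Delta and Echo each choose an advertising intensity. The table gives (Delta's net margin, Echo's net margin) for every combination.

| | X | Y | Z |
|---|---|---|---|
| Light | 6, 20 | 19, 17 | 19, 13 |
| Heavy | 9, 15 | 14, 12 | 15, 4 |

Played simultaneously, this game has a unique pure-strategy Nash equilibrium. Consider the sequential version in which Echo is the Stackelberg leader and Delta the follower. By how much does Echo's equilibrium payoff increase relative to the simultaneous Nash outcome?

Work backward from Delta's decision.
- X: Delta compares 6, 9 and picks Heavy; Echo would get 15.
- Y: Delta compares 19, 14 and picks Light; Echo would get 17.
- Z: Delta compares 19, 15 and picks Light; Echo would get 13.
Among 15, 17, 13, the best is 17 at Y. Subgame-perfect outcome: (Light, Y) with payoffs (19, 17).
Now find the simultaneous Nash equilibrium.
Delta's best replies: X→Heavy; Y→Light; Z→Light.
Echo's best replies: Light→X; Heavy→X.
The unique mutual best reply is (Heavy, X), giving (9, 15).
Echo's commitment gain: 17 − 15 = 2.

2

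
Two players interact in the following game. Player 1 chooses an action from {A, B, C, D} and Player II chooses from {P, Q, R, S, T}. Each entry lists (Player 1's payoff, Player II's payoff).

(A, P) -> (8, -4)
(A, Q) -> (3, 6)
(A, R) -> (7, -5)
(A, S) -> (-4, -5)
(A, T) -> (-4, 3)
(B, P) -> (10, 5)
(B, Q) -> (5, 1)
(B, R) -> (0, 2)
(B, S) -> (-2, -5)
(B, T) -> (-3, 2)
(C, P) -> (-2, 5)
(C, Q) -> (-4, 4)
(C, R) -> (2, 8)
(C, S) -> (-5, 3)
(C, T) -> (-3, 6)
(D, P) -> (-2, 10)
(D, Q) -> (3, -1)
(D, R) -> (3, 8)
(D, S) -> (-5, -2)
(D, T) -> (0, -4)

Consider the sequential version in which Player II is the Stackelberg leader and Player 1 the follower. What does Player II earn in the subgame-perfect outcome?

5

Backward induction with Player II moving first.
- P: Player 1 compares 8, 10, -2, -2 and picks B; Player II would get 5.
- Q: Player 1 compares 3, 5, -4, 3 and picks B; Player II would get 1.
- R: Player 1 compares 7, 0, 2, 3 and picks A; Player II would get -5.
- S: Player 1 compares -4, -2, -5, -5 and picks B; Player II would get -5.
- T: Player 1 compares -4, -3, -3, 0 and picks D; Player II would get -4.
Player II's induced payoffs are 5, 1, -5, -5, -4, so Player II commits to P. Subgame-perfect outcome: (B, P) with payoffs (10, 5).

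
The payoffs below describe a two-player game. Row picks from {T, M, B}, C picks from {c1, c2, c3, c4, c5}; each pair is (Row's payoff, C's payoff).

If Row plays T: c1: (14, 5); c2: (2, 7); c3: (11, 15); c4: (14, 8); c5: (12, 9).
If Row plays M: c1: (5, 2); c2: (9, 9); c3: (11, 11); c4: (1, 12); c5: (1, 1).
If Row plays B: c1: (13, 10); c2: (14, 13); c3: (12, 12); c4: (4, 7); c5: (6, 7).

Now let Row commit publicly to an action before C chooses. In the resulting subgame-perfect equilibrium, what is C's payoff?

13

Backward induction with Row moving first.
- T: C compares 5, 7, 15, 8, 9 and picks c3; Row would get 11.
- M: C compares 2, 9, 11, 12, 1 and picks c4; Row would get 1.
- B: C compares 10, 13, 12, 7, 7 and picks c2; Row would get 14.
Maximizing over 11, 1, 14, Row chooses B. Subgame-perfect outcome: (B, c2) with payoffs (14, 13).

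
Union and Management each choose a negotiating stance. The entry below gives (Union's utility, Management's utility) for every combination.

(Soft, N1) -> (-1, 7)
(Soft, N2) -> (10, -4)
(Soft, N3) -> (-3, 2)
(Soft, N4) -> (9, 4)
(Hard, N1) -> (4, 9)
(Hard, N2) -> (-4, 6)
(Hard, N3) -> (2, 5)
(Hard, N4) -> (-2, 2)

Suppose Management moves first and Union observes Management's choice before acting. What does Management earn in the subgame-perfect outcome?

Solve by backward induction (Management leads).
- N1: BR = Hard, leader payoff 9.
- N2: BR = Soft, leader payoff -4.
- N3: BR = Hard, leader payoff 5.
- N4: BR = Soft, leader payoff 4.
Among 9, -4, 5, 4, the best is 9 at N1. Subgame-perfect outcome: (Hard, N1) with payoffs (4, 9).

9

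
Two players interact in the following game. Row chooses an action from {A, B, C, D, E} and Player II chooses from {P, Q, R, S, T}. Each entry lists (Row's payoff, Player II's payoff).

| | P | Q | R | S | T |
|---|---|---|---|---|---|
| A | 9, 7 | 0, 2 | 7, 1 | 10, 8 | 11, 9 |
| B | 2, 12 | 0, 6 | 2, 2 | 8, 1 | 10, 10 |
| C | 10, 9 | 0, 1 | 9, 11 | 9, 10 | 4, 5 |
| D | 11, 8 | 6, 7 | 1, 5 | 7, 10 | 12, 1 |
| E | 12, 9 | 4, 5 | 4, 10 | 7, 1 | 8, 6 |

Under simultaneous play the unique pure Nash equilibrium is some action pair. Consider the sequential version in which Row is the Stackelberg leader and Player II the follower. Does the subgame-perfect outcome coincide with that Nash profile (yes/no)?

no

Player II best-responds to each possible Row move:
- A: Player II compares 7, 2, 1, 8, 9 and picks T; Row would get 11.
- B: Player II compares 12, 6, 2, 1, 10 and picks P; Row would get 2.
- C: Player II compares 9, 1, 11, 10, 5 and picks R; Row would get 9.
- D: Player II compares 8, 7, 5, 10, 1 and picks S; Row would get 7.
- E: Player II compares 9, 5, 10, 1, 6 and picks R; Row would get 4.
Among 11, 2, 9, 7, 4, the best is 11 at A. Subgame-perfect outcome: (A, T) with payoffs (11, 9).
Under simultaneous play:
Row's best replies: P→E; Q→D; R→C; S→A; T→D.
Player II's best replies: A→T; B→P; C→R; D→S; E→R.
Only (C, R) has each player best-responding; Nash payoffs (9, 11).
Sequential outcome (A, T) differs from the Nash profile (C, R).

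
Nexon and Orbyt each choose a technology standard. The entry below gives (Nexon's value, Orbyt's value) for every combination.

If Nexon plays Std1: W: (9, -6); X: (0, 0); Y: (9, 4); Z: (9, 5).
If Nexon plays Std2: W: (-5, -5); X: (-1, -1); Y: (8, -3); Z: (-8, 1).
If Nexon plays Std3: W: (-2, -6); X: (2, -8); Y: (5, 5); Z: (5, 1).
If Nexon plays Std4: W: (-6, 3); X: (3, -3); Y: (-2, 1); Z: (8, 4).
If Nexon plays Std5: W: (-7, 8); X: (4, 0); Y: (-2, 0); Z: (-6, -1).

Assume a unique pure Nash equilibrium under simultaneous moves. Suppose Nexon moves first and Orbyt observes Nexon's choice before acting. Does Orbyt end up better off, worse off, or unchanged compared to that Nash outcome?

unchanged

Orbyt best-responds to each possible Nexon move:
- Std1: Orbyt compares -6, 0, 4, 5 and picks Z; Nexon would get 9.
- Std2: Orbyt compares -5, -1, -3, 1 and picks Z; Nexon would get -8.
- Std3: Orbyt compares -6, -8, 5, 1 and picks Y; Nexon would get 5.
- Std4: Orbyt compares 3, -3, 1, 4 and picks Z; Nexon would get 8.
- Std5: Orbyt compares 8, 0, 0, -1 and picks W; Nexon would get -7.
Among 9, -8, 5, 8, -7, the best is 9 at Std1. Subgame-perfect outcome: (Std1, Z) with payoffs (9, 5).
For the simultaneous game, intersect best replies.
Nexon's best replies: W→Std1; X→Std5; Y→Std1; Z→Std1.
Orbyt's best replies: Std1→Z; Std2→Z; Std3→Y; Std4→Z; Std5→W.
The unique mutual best reply is (Std1, Z), giving (9, 5).
Orbyt earns 5 sequentially versus 5 at the Nash outcome: unchanged.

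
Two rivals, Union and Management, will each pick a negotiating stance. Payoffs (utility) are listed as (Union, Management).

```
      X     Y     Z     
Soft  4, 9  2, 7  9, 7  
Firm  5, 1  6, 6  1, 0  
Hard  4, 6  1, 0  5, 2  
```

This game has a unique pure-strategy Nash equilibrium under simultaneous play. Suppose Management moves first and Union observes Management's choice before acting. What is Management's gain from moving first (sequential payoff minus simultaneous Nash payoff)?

1

Union best-responds to each possible Management move:
- X → Union plays Firm (best of 4, 5, 4); Management gets 1.
- Y → Union plays Firm (best of 2, 6, 1); Management gets 6.
- Z → Union plays Soft (best of 9, 1, 5); Management gets 7.
Management's induced payoffs are 1, 6, 7, so Management commits to Z. Subgame-perfect outcome: (Soft, Z) with payoffs (9, 7).
For the simultaneous game, intersect best replies.
Union's best replies: X→Firm; Y→Firm; Z→Soft.
Management's best replies: Soft→X; Firm→Y; Hard→X.
The unique mutual best reply is (Firm, Y), giving (6, 6).
Management's commitment gain: 7 − 6 = 1.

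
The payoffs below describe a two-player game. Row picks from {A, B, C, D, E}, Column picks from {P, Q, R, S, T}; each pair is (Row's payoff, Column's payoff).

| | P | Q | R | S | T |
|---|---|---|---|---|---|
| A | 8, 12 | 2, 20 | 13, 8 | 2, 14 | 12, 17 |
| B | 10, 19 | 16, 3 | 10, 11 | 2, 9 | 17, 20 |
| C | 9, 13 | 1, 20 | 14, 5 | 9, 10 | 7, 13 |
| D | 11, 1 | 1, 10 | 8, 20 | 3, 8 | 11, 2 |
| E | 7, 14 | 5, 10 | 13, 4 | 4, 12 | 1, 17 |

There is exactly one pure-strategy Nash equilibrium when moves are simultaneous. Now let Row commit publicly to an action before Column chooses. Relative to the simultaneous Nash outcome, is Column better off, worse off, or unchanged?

unchanged

Column best-responds to each possible Row move:
- A: BR = Q, leader payoff 2.
- B: BR = T, leader payoff 17.
- C: BR = Q, leader payoff 1.
- D: BR = R, leader payoff 8.
- E: BR = T, leader payoff 1.
Row's induced payoffs are 2, 17, 1, 8, 1, so Row commits to B. Subgame-perfect outcome: (B, T) with payoffs (17, 20).
Under simultaneous play:
Row's best replies: P→D; Q→B; R→C; S→C; T→B.
Column's best replies: A→Q; B→T; C→Q; D→R; E→T.
Only (B, T) has each player best-responding; Nash payoffs (17, 20).
Column earns 20 sequentially versus 20 at the Nash outcome: unchanged.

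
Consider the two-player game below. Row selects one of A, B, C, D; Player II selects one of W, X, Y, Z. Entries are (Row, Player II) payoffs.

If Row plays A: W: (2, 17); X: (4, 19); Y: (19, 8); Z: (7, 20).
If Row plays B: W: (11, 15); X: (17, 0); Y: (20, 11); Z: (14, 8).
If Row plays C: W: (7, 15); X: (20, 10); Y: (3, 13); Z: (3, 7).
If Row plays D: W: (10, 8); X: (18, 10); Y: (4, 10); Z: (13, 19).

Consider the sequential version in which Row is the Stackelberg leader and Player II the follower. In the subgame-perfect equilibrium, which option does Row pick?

Backward induction with Row moving first.
- A: BR = Z, leader payoff 7.
- B: BR = W, leader payoff 11.
- C: BR = W, leader payoff 7.
- D: BR = Z, leader payoff 13.
Maximizing over 7, 11, 7, 13, Row chooses D. Subgame-perfect outcome: (D, Z) with payoffs (13, 19).

D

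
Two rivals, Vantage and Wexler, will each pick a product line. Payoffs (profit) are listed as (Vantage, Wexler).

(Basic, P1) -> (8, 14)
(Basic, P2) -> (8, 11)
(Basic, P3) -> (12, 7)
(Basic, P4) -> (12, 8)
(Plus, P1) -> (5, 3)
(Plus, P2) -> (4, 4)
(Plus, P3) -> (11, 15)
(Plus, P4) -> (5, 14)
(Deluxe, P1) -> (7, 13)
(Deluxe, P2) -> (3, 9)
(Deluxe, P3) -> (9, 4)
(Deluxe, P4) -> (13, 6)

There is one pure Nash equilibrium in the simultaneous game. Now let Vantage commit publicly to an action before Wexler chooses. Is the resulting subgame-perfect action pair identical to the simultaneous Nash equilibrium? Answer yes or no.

no

Backward induction with Vantage moving first.
- Basic → Wexler plays P1 (best of 14, 11, 7, 8); Vantage gets 8.
- Plus → Wexler plays P3 (best of 3, 4, 15, 14); Vantage gets 11.
- Deluxe → Wexler plays P1 (best of 13, 9, 4, 6); Vantage gets 7.
Vantage's induced payoffs are 8, 11, 7, so Vantage commits to Plus. Subgame-perfect outcome: (Plus, P3) with payoffs (11, 15).
For the simultaneous game, intersect best replies.
Vantage's best replies: P1→Basic; P2→Basic; P3→Basic; P4→Deluxe.
Wexler's best replies: Basic→P1; Plus→P3; Deluxe→P1.
The unique mutual best reply is (Basic, P1), giving (8, 14).
Sequential outcome (Plus, P3) differs from the Nash profile (Basic, P1).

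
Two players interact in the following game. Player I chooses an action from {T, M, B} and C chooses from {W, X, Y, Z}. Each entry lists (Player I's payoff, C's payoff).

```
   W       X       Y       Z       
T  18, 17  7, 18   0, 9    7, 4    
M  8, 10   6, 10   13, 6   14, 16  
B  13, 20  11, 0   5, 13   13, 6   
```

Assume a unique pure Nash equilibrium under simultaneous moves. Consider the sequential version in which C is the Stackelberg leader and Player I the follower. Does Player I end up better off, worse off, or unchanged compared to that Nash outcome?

Player I best-responds to each possible C move:
- W: BR = T, leader payoff 17.
- X: BR = B, leader payoff 0.
- Y: BR = M, leader payoff 6.
- Z: BR = M, leader payoff 16.
C's induced payoffs are 17, 0, 6, 16, so C commits to W. Subgame-perfect outcome: (T, W) with payoffs (18, 17).
Under simultaneous play:
Player I's best replies: W→T; X→B; Y→M; Z→M.
C's best replies: T→X; M→Z; B→W.
The unique mutual best reply is (M, Z), giving (14, 16).
Player I earns 18 sequentially versus 14 at the Nash outcome: better off.

better off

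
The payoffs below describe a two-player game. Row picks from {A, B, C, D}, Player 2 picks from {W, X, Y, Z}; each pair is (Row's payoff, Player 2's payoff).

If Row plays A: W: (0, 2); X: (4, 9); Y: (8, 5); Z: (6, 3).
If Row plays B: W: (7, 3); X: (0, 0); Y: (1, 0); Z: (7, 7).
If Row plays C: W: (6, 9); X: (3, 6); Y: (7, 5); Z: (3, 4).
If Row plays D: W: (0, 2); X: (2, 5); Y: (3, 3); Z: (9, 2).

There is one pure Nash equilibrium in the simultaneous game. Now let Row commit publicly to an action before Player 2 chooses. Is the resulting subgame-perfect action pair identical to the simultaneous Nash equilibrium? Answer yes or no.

Backward induction with Row moving first.
- A: BR = X, leader payoff 4.
- B: BR = Z, leader payoff 7.
- C: BR = W, leader payoff 6.
- D: BR = X, leader payoff 2.
Row's induced payoffs are 4, 7, 6, 2, so Row commits to B. Subgame-perfect outcome: (B, Z) with payoffs (7, 7).
For the simultaneous game, intersect best replies.
Row's best replies: W→B; X→A; Y→A; Z→D.
Player 2's best replies: A→X; B→Z; C→W; D→X.
Only (A, X) has each player best-responding; Nash payoffs (4, 9).
Sequential outcome (B, Z) differs from the Nash profile (A, X).

no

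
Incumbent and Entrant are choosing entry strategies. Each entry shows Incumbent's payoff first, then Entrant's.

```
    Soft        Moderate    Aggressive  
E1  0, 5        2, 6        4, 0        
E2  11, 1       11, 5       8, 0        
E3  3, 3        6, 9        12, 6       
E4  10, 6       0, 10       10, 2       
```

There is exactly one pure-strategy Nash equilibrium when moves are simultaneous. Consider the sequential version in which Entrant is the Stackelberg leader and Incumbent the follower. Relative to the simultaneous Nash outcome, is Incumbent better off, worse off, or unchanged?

better off

Work backward from Incumbent's decision.
- Soft: Incumbent compares 0, 11, 3, 10 and picks E2; Entrant would get 1.
- Moderate: Incumbent compares 2, 11, 6, 0 and picks E2; Entrant would get 5.
- Aggressive: Incumbent compares 4, 8, 12, 10 and picks E3; Entrant would get 6.
Maximizing over 1, 5, 6, Entrant chooses Aggressive. Subgame-perfect outcome: (E3, Aggressive) with payoffs (12, 6).
Under simultaneous play:
Incumbent's best replies: Soft→E2; Moderate→E2; Aggressive→E3.
Entrant's best replies: E1→Moderate; E2→Moderate; E3→Moderate; E4→Moderate.
The unique mutual best reply is (E2, Moderate), giving (11, 5).
Incumbent earns 12 sequentially versus 11 at the Nash outcome: better off.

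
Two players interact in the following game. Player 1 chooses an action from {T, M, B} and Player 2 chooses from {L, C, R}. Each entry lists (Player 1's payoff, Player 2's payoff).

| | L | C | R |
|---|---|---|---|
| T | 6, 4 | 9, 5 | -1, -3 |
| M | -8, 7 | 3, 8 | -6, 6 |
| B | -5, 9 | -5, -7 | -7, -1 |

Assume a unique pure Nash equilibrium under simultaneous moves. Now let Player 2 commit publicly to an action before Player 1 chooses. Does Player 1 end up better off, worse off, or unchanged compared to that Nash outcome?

unchanged

Player 1 best-responds to each possible Player 2 move:
- L → Player 1 plays T (best of 6, -8, -5); Player 2 gets 4.
- C → Player 1 plays T (best of 9, 3, -5); Player 2 gets 5.
- R → Player 1 plays T (best of -1, -6, -7); Player 2 gets -3.
Player 2's induced payoffs are 4, 5, -3, so Player 2 commits to C. Subgame-perfect outcome: (T, C) with payoffs (9, 5).
For the simultaneous game, intersect best replies.
Player 1's best replies: L→T; C→T; R→T.
Player 2's best replies: T→C; M→C; B→L.
Only (T, C) has each player best-responding; Nash payoffs (9, 5).
Player 1 earns 9 sequentially versus 9 at the Nash outcome: unchanged.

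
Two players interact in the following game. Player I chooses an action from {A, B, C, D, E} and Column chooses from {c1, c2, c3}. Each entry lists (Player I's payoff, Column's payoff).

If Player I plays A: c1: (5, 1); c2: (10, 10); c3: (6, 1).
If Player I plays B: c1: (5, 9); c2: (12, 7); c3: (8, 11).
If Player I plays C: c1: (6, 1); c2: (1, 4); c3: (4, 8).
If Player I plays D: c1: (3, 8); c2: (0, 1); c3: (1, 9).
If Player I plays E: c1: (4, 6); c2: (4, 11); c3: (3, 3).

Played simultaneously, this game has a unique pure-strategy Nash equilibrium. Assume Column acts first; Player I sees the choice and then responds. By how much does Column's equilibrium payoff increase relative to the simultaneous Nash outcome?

Backward induction with Column moving first.
- c1: BR = C, leader payoff 1.
- c2: BR = B, leader payoff 7.
- c3: BR = B, leader payoff 11.
Column's induced payoffs are 1, 7, 11, so Column commits to c3. Subgame-perfect outcome: (B, c3) with payoffs (8, 11).
For the simultaneous game, intersect best replies.
Player I's best replies: c1→C; c2→B; c3→B.
Column's best replies: A→c2; B→c3; C→c3; D→c3; E→c2.
The unique mutual best reply is (B, c3), giving (8, 11).
Column's commitment gain: 11 − 11 = 0.

0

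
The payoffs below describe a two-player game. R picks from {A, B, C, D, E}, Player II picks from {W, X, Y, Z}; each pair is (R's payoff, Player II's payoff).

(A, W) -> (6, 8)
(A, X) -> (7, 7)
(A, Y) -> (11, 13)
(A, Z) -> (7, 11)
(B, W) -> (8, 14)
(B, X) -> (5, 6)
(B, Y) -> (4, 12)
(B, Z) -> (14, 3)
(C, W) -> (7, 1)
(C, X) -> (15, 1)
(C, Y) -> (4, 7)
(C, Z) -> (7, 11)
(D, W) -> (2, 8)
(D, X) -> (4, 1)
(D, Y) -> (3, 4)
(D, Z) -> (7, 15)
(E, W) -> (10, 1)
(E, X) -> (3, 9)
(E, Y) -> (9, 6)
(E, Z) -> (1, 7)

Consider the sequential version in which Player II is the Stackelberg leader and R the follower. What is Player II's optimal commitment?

Solve by backward induction (Player II leads).
- W: BR = E, leader payoff 1.
- X: BR = C, leader payoff 1.
- Y: BR = A, leader payoff 13.
- Z: BR = B, leader payoff 3.
Maximizing over 1, 1, 13, 3, Player II chooses Y. Subgame-perfect outcome: (A, Y) with payoffs (11, 13).

Y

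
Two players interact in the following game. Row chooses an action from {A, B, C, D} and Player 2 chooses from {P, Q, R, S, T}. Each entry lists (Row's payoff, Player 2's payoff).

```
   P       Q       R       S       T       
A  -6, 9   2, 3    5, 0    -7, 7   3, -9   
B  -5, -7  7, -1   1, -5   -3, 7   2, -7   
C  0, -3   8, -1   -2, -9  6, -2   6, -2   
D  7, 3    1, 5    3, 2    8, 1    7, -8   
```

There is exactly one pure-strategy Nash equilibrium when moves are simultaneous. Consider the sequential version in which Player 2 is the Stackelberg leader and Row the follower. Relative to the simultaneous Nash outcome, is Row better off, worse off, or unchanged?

worse off

Backward induction with Player 2 moving first.
- P: BR = D, leader payoff 3.
- Q: BR = C, leader payoff -1.
- R: BR = A, leader payoff 0.
- S: BR = D, leader payoff 1.
- T: BR = D, leader payoff -8.
Player 2's induced payoffs are 3, -1, 0, 1, -8, so Player 2 commits to P. Subgame-perfect outcome: (D, P) with payoffs (7, 3).
Under simultaneous play:
Row's best replies: P→D; Q→C; R→A; S→D; T→D.
Player 2's best replies: A→P; B→S; C→Q; D→Q.
The unique mutual best reply is (C, Q), giving (8, -1).
Row earns 7 sequentially versus 8 at the Nash outcome: worse off.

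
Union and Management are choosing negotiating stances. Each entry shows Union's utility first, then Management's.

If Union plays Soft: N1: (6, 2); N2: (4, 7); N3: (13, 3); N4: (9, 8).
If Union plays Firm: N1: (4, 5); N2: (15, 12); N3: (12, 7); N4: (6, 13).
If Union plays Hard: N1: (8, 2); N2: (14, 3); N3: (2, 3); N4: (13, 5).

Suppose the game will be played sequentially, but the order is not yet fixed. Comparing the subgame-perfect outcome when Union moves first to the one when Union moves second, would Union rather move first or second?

second

If Union leads: Management's best replies are Soft→N4, Firm→N4, Hard→N4; Union's induced payoffs 9, 6, 13; outcome (Hard, N4), payoffs (13, 5).
If Management leads: Union's best replies are N1→Hard, N2→Firm, N3→Soft, N4→Hard; Management's induced payoffs 2, 12, 3, 5; outcome (Firm, N2), payoffs (15, 12).
Union gets 13 moving first and 15 moving second, so Union prefers to move second.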